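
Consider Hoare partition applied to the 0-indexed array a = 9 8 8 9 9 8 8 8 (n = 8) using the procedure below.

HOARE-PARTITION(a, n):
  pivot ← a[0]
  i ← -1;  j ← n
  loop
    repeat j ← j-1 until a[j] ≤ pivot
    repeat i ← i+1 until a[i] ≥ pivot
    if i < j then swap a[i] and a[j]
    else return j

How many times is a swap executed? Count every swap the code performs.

pivot=9
j stops at 7 (8), i stops at 0 (9); swap ⇒ 8 8 8 9 9 8 8 9
j stops at 6 (8), i stops at 3 (9); swap ⇒ 8 8 8 8 9 8 9 9
j stops at 5 (8), i stops at 4 (9); swap ⇒ 8 8 8 8 8 9 9 9
j stops at 4, i stops at 5; i≥j ⇒ return 4. a=8 8 8 8 8 9 9 9

3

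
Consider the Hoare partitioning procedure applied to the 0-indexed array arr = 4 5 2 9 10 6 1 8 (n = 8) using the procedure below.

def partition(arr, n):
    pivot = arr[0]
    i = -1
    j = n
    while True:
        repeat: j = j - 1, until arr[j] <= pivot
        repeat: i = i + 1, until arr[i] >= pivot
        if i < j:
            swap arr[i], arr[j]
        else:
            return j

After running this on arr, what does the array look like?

1 2 5 9 10 6 4 8

pivot = arr[0] = 4; i = -1, j = 8
j→6 (arr[6]=1≤4), i→0 (arr[0]=4≥4); i<j, swap → 1 5 2 9 10 6 4 8
j→2 (arr[2]=2≤4), i→1 (arr[1]=5≥4); i<j, swap → 1 2 5 9 10 6 4 8
j→1, i→2; i≥j, return j=1. arr = 1 2 5 9 10 6 4 8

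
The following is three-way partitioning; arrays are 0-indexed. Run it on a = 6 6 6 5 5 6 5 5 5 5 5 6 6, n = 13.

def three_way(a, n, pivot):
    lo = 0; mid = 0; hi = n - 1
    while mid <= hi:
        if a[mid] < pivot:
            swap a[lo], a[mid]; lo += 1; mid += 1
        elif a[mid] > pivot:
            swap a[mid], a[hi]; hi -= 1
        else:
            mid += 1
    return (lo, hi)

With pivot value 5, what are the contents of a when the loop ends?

5 5 5 5 5 5 5 6 6 6 6 6 6

lo=0 mid=0 hi=12
6>5: swap(0,12), hi=11 ⇒ 6 6 6 5 5 6 5 5 5 5 5 6 6
6>5: swap(0,11), hi=10 ⇒ 6 6 6 5 5 6 5 5 5 5 5 6 6
6>5: swap(0,10), hi=9 ⇒ 5 6 6 5 5 6 5 5 5 5 6 6 6
5=5: mid=1
6>5: swap(1,9), hi=8 ⇒ 5 5 6 5 5 6 5 5 5 6 6 6 6
5=5: mid=2
6>5: swap(2,8), hi=7 ⇒ 5 5 5 5 5 6 5 5 6 6 6 6 6
5=5: mid=3
5=5: mid=4
5=5: mid=5
6>5: swap(5,7), hi=6 ⇒ 5 5 5 5 5 5 5 6 6 6 6 6 6
5=5: mid=6
5=5: mid=7
done. lo=0 hi=6; a=5 5 5 5 5 5 5 6 6 6 6 6 6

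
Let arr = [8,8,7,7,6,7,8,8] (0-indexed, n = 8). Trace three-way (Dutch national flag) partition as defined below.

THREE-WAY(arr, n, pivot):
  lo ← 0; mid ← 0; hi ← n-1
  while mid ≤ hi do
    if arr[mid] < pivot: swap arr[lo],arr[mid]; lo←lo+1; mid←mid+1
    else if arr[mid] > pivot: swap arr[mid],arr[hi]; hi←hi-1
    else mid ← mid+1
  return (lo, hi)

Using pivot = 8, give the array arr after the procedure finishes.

[7,7,6,7,8,8,8,8]

pivot = 8; lo=0, mid=0, hi=7
arr[mid]=8=8: mid=1
arr[mid]=8=8: mid=2
arr[mid]=7<8: swap arr[0],arr[2]; lo=1,mid=3 → [7,8,8,7,6,7,8,8]
arr[mid]=7<8: swap arr[1],arr[3]; lo=2,mid=4 → [7,7,8,8,6,7,8,8]
arr[mid]=6<8: swap arr[2],arr[4]; lo=3,mid=5 → [7,7,6,8,8,7,8,8]
arr[mid]=7<8: swap arr[3],arr[5]; lo=4,mid=6 → [7,7,6,7,8,8,8,8]
arr[mid]=8=8: mid=7
arr[mid]=8=8: mid=8
end: lo=4, hi=7; arr = [7,7,6,7,8,8,8,8]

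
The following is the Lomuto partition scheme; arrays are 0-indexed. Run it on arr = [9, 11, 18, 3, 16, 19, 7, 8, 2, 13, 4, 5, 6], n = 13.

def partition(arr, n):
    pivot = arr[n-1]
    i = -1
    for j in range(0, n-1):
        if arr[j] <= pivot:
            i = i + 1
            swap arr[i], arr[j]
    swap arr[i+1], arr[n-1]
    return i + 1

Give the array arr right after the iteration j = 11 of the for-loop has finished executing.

pivot=6, i=-1
j=0: 9>6, skip
j=1: 11>6, skip
j=2: 18>6, skip
j=3: 3≤6, i=0, swap(0,3) ⇒ [3, 11, 18, 9, 16, 19, 7, 8, 2, 13, 4, 5, 6]
j=4: 16>6, skip
j=5: 19>6, skip
j=6: 7>6, skip
j=7: 8>6, skip
j=8: 2≤6, i=1, swap(1,8) ⇒ [3, 2, 18, 9, 16, 19, 7, 8, 11, 13, 4, 5, 6]
j=9: 13>6, skip
j=10: 4≤6, i=2, swap(2,10) ⇒ [3, 2, 4, 9, 16, 19, 7, 8, 11, 13, 18, 5, 6]
j=11: 5≤6, i=3, swap(3,11) ⇒ [3, 2, 4, 5, 16, 19, 7, 8, 11, 13, 18, 9, 6]
(after j=11) arr = [3, 2, 4, 5, 16, 19, 7, 8, 11, 13, 18, 9, 6]

[3, 2, 4, 5, 16, 19, 7, 8, 11, 13, 18, 9, 6]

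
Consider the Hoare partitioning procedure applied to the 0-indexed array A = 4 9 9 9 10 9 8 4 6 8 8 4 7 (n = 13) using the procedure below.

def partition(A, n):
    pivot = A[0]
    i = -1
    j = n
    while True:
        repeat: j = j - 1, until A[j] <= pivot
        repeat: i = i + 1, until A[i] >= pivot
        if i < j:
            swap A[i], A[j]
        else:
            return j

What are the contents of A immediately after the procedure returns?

4 4 9 9 10 9 8 9 6 8 8 4 7

pivot = A[0] = 4; i = -1, j = 13
j→11 (A[11]=4≤4), i→0 (A[0]=4≥4); i<j, swap → 4 9 9 9 10 9 8 4 6 8 8 4 7
j→7 (A[7]=4≤4), i→1 (A[1]=9≥4); i<j, swap → 4 4 9 9 10 9 8 9 6 8 8 4 7
j→1, i→2; i≥j, return j=1. A = 4 4 9 9 10 9 8 9 6 8 8 4 7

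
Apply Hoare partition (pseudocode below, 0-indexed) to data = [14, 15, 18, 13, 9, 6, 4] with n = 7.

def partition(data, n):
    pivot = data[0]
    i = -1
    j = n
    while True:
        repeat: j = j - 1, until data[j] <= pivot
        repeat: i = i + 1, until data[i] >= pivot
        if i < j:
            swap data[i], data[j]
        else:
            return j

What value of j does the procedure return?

3

pivot=14
j stops at 6 (4), i stops at 0 (14); swap ⇒ [4, 15, 18, 13, 9, 6, 14]
j stops at 5 (6), i stops at 1 (15); swap ⇒ [4, 6, 18, 13, 9, 15, 14]
j stops at 4 (9), i stops at 2 (18); swap ⇒ [4, 6, 9, 13, 18, 15, 14]
j stops at 3, i stops at 4; i≥j ⇒ return 3. data=[4, 6, 9, 13, 18, 15, 14]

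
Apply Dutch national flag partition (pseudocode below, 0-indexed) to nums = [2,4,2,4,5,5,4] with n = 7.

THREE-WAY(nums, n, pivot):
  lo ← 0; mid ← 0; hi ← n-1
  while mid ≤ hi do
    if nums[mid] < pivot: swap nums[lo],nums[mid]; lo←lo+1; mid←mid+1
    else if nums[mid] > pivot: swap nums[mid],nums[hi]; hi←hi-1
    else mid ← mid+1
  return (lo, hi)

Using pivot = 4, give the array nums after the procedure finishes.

lo=0 mid=0 hi=6
2<4: swap(0,0), lo=1 mid=1 ⇒ [2,4,2,4,5,5,4]
4=4: mid=2
2<4: swap(1,2), lo=2 mid=3 ⇒ [2,2,4,4,5,5,4]
4=4: mid=4
5>4: swap(4,6), hi=5 ⇒ [2,2,4,4,4,5,5]
4=4: mid=5
5>4: swap(5,5), hi=4 ⇒ [2,2,4,4,4,5,5]
done. lo=2 hi=4; nums=[2,2,4,4,4,5,5]

[2,2,4,4,4,5,5]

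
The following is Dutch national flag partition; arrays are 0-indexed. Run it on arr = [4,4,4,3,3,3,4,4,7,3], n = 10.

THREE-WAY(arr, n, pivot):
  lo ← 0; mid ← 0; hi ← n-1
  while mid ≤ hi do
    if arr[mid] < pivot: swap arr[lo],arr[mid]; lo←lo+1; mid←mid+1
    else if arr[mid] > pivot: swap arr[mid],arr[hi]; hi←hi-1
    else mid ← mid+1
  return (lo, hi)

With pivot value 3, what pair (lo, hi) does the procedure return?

pivot = 3; lo=0, mid=0, hi=9
arr[mid]=4>3: swap arr[0],arr[9]; hi=8 → [3,4,4,3,3,3,4,4,7,4]
arr[mid]=3=3: mid=1
arr[mid]=4>3: swap arr[1],arr[8]; hi=7 → [3,7,4,3,3,3,4,4,4,4]
arr[mid]=7>3: swap arr[1],arr[7]; hi=6 → [3,4,4,3,3,3,4,7,4,4]
arr[mid]=4>3: swap arr[1],arr[6]; hi=5 → [3,4,4,3,3,3,4,7,4,4]
arr[mid]=4>3: swap arr[1],arr[5]; hi=4 → [3,3,4,3,3,4,4,7,4,4]
arr[mid]=3=3: mid=2
arr[mid]=4>3: swap arr[2],arr[4]; hi=3 → [3,3,3,3,4,4,4,7,4,4]
arr[mid]=3=3: mid=3
arr[mid]=3=3: mid=4
end: lo=0, hi=3; arr = [3,3,3,3,4,4,4,7,4,4]

(0, 3)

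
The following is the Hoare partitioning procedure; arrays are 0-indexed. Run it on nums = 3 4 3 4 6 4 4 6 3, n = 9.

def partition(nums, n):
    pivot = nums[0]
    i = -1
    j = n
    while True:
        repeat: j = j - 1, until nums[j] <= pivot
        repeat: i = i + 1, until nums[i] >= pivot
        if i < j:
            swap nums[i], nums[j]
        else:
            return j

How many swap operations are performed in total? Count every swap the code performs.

2

pivot=3
j stops at 8 (3), i stops at 0 (3); swap ⇒ 3 4 3 4 6 4 4 6 3
j stops at 2 (3), i stops at 1 (4); swap ⇒ 3 3 4 4 6 4 4 6 3
j stops at 1, i stops at 2; i≥j ⇒ return 1. nums=3 3 4 4 6 4 4 6 3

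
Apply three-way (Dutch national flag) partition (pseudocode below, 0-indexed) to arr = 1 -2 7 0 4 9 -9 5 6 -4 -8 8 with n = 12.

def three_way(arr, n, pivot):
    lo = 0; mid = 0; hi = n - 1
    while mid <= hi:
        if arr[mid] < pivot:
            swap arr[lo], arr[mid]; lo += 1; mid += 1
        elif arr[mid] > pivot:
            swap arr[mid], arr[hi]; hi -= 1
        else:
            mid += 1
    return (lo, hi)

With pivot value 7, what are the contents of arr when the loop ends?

pivot = 7; lo=0, mid=0, hi=11
arr[mid]=1<7: swap arr[0],arr[0]; lo=1,mid=1 → 1 -2 7 0 4 9 -9 5 6 -4 -8 8
arr[mid]=-2<7: swap arr[1],arr[1]; lo=2,mid=2 → 1 -2 7 0 4 9 -9 5 6 -4 -8 8
arr[mid]=7=7: mid=3
arr[mid]=0<7: swap arr[2],arr[3]; lo=3,mid=4 → 1 -2 0 7 4 9 -9 5 6 -4 -8 8
arr[mid]=4<7: swap arr[3],arr[4]; lo=4,mid=5 → 1 -2 0 4 7 9 -9 5 6 -4 -8 8
arr[mid]=9>7: swap arr[5],arr[11]; hi=10 → 1 -2 0 4 7 8 -9 5 6 -4 -8 9
arr[mid]=8>7: swap arr[5],arr[10]; hi=9 → 1 -2 0 4 7 -8 -9 5 6 -4 8 9
arr[mid]=-8<7: swap arr[4],arr[5]; lo=5,mid=6 → 1 -2 0 4 -8 7 -9 5 6 -4 8 9
arr[mid]=-9<7: swap arr[5],arr[6]; lo=6,mid=7 → 1 -2 0 4 -8 -9 7 5 6 -4 8 9
arr[mid]=5<7: swap arr[6],arr[7]; lo=7,mid=8 → 1 -2 0 4 -8 -9 5 7 6 -4 8 9
arr[mid]=6<7: swap arr[7],arr[8]; lo=8,mid=9 → 1 -2 0 4 -8 -9 5 6 7 -4 8 9
arr[mid]=-4<7: swap arr[8],arr[9]; lo=9,mid=10 → 1 -2 0 4 -8 -9 5 6 -4 7 8 9
end: lo=9, hi=9; arr = 1 -2 0 4 -8 -9 5 6 -4 7 8 9

1 -2 0 4 -8 -9 5 6 -4 7 8 9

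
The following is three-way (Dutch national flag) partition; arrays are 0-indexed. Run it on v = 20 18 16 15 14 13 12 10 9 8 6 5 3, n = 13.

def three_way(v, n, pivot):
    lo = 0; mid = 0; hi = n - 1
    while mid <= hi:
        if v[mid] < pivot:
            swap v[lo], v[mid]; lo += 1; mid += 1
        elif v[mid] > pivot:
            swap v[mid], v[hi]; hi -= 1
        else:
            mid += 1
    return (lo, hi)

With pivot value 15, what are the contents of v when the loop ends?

3 5 6 14 13 12 10 9 8 15 16 18 20

pivot = 15; lo=0, mid=0, hi=12
v[mid]=20>15: swap v[0],v[12]; hi=11 → 3 18 16 15 14 13 12 10 9 8 6 5 20
v[mid]=3<15: swap v[0],v[0]; lo=1,mid=1 → 3 18 16 15 14 13 12 10 9 8 6 5 20
v[mid]=18>15: swap v[1],v[11]; hi=10 → 3 5 16 15 14 13 12 10 9 8 6 18 20
v[mid]=5<15: swap v[1],v[1]; lo=2,mid=2 → 3 5 16 15 14 13 12 10 9 8 6 18 20
v[mid]=16>15: swap v[2],v[10]; hi=9 → 3 5 6 15 14 13 12 10 9 8 16 18 20
v[mid]=6<15: swap v[2],v[2]; lo=3,mid=3 → 3 5 6 15 14 13 12 10 9 8 16 18 20
v[mid]=15=15: mid=4
v[mid]=14<15: swap v[3],v[4]; lo=4,mid=5 → 3 5 6 14 15 13 12 10 9 8 16 18 20
v[mid]=13<15: swap v[4],v[5]; lo=5,mid=6 → 3 5 6 14 13 15 12 10 9 8 16 18 20
v[mid]=12<15: swap v[5],v[6]; lo=6,mid=7 → 3 5 6 14 13 12 15 10 9 8 16 18 20
v[mid]=10<15: swap v[6],v[7]; lo=7,mid=8 → 3 5 6 14 13 12 10 15 9 8 16 18 20
v[mid]=9<15: swap v[7],v[8]; lo=8,mid=9 → 3 5 6 14 13 12 10 9 15 8 16 18 20
v[mid]=8<15: swap v[8],v[9]; lo=9,mid=10 → 3 5 6 14 13 12 10 9 8 15 16 18 20
end: lo=9, hi=9; v = 3 5 6 14 13 12 10 9 8 15 16 18 20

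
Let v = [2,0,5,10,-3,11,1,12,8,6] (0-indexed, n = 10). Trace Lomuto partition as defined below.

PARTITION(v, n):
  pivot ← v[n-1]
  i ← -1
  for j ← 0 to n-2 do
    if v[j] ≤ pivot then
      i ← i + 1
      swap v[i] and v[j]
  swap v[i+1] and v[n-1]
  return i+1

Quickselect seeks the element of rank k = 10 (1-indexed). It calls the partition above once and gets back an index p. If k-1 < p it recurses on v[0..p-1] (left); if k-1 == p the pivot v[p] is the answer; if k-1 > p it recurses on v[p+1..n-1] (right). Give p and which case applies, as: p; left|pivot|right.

5; right

pivot = v[9] = 6; i = -1
j=0: v[0]=2 ≤ 6 → i=0, swap v[0],v[0] (no change) → [2,0,5,10,-3,11,1,12,8,6]
j=1: v[1]=0 ≤ 6 → i=1, swap v[1],v[1] (no change) → [2,0,5,10,-3,11,1,12,8,6]
j=2: v[2]=5 ≤ 6 → i=2, swap v[2],v[2] (no change) → [2,0,5,10,-3,11,1,12,8,6]
j=3: v[3]=10 > 6 → no swap
j=4: v[4]=-3 ≤ 6 → i=3, swap v[3],v[4] → [2,0,5,-3,10,11,1,12,8,6]
j=5: v[5]=11 > 6 → no swap
j=6: v[6]=1 ≤ 6 → i=4, swap v[4],v[6] → [2,0,5,-3,1,11,10,12,8,6]
j=7: v[7]=12 > 6 → no swap
j=8: v[8]=8 > 6 → no swap
final swap v[5],v[9] → [2,0,5,-3,1,6,10,12,8,11]; return 5
p = 5; k-1 = 9 > 5 ⇒ right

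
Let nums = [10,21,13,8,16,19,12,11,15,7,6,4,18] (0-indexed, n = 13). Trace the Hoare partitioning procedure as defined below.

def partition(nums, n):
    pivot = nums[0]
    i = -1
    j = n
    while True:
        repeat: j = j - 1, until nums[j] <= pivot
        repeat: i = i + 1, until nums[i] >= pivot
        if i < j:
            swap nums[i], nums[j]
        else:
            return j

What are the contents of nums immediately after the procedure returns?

pivot = nums[0] = 10; i = -1, j = 13
j→11 (nums[11]=4≤10), i→0 (nums[0]=10≥10); i<j, swap → [4,21,13,8,16,19,12,11,15,7,6,10,18]
j→10 (nums[10]=6≤10), i→1 (nums[1]=21≥10); i<j, swap → [4,6,13,8,16,19,12,11,15,7,21,10,18]
j→9 (nums[9]=7≤10), i→2 (nums[2]=13≥10); i<j, swap → [4,6,7,8,16,19,12,11,15,13,21,10,18]
j→3, i→4; i≥j, return j=3. nums = [4,6,7,8,16,19,12,11,15,13,21,10,18]

[4,6,7,8,16,19,12,11,15,13,21,10,18]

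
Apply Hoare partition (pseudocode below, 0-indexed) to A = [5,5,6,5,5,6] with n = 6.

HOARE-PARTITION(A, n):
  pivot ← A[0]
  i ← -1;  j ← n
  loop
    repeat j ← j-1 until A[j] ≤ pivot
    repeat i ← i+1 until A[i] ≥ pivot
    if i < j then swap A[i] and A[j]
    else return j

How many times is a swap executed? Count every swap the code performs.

pivot=5
j stops at 4 (5), i stops at 0 (5); swap ⇒ [5,5,6,5,5,6]
j stops at 3 (5), i stops at 1 (5); swap ⇒ [5,5,6,5,5,6]
j stops at 1, i stops at 2; i≥j ⇒ return 1. A=[5,5,6,5,5,6]

2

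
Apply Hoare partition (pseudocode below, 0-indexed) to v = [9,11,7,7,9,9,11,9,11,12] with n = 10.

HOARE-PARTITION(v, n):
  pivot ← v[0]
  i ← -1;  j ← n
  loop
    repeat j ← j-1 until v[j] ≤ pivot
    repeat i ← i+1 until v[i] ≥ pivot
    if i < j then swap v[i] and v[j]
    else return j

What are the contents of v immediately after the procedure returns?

[9,9,7,7,9,11,11,9,11,12]

pivot = v[0] = 9; i = -1, j = 10
j→7 (v[7]=9≤9), i→0 (v[0]=9≥9); i<j, swap → [9,11,7,7,9,9,11,9,11,12]
j→5 (v[5]=9≤9), i→1 (v[1]=11≥9); i<j, swap → [9,9,7,7,9,11,11,9,11,12]
j→4, i→4; i≥j, return j=4. v = [9,9,7,7,9,11,11,9,11,12]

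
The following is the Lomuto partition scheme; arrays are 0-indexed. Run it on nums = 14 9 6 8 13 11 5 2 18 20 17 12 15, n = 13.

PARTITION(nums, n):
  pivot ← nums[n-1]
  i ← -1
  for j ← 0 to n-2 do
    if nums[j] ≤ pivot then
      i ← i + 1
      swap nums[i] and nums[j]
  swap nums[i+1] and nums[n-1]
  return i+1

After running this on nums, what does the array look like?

14 9 6 8 13 11 5 2 12 15 17 18 20

pivot = nums[12] = 15; i = -1
j=0: nums[0]=14 ≤ 15 → i=0, swap nums[0],nums[0] (no change) → 14 9 6 8 13 11 5 2 18 20 17 12 15
j=1: nums[1]=9 ≤ 15 → i=1, swap nums[1],nums[1] (no change) → 14 9 6 8 13 11 5 2 18 20 17 12 15
j=2: nums[2]=6 ≤ 15 → i=2, swap nums[2],nums[2] (no change) → 14 9 6 8 13 11 5 2 18 20 17 12 15
j=3: nums[3]=8 ≤ 15 → i=3, swap nums[3],nums[3] (no change) → 14 9 6 8 13 11 5 2 18 20 17 12 15
j=4: nums[4]=13 ≤ 15 → i=4, swap nums[4],nums[4] (no change) → 14 9 6 8 13 11 5 2 18 20 17 12 15
j=5: nums[5]=11 ≤ 15 → i=5, swap nums[5],nums[5] (no change) → 14 9 6 8 13 11 5 2 18 20 17 12 15
j=6: nums[6]=5 ≤ 15 → i=6, swap nums[6],nums[6] (no change) → 14 9 6 8 13 11 5 2 18 20 17 12 15
j=7: nums[7]=2 ≤ 15 → i=7, swap nums[7],nums[7] (no change) → 14 9 6 8 13 11 5 2 18 20 17 12 15
j=8: nums[8]=18 > 15 → no swap
j=9: nums[9]=20 > 15 → no swap
j=10: nums[10]=17 > 15 → no swap
j=11: nums[11]=12 ≤ 15 → i=8, swap nums[8],nums[11] → 14 9 6 8 13 11 5 2 12 20 17 18 15
final swap nums[9],nums[12] → 14 9 6 8 13 11 5 2 12 15 17 18 20; return 9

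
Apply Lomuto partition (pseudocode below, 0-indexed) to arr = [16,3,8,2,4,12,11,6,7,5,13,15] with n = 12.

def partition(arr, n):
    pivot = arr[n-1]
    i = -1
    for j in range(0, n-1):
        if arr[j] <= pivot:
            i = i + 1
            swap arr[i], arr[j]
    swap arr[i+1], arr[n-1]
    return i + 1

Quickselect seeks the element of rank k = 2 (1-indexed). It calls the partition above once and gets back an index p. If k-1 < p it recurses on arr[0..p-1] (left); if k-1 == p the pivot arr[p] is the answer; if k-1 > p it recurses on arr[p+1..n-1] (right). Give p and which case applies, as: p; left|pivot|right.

pivot = arr[11] = 15; i = -1
j=0: arr[0]=16 > 15 → no swap
j=1: arr[1]=3 ≤ 15 → i=0, swap arr[0],arr[1] → [3,16,8,2,4,12,11,6,7,5,13,15]
j=2: arr[2]=8 ≤ 15 → i=1, swap arr[1],arr[2] → [3,8,16,2,4,12,11,6,7,5,13,15]
j=3: arr[3]=2 ≤ 15 → i=2, swap arr[2],arr[3] → [3,8,2,16,4,12,11,6,7,5,13,15]
j=4: arr[4]=4 ≤ 15 → i=3, swap arr[3],arr[4] → [3,8,2,4,16,12,11,6,7,5,13,15]
j=5: arr[5]=12 ≤ 15 → i=4, swap arr[4],arr[5] → [3,8,2,4,12,16,11,6,7,5,13,15]
j=6: arr[6]=11 ≤ 15 → i=5, swap arr[5],arr[6] → [3,8,2,4,12,11,16,6,7,5,13,15]
j=7: arr[7]=6 ≤ 15 → i=6, swap arr[6],arr[7] → [3,8,2,4,12,11,6,16,7,5,13,15]
j=8: arr[8]=7 ≤ 15 → i=7, swap arr[7],arr[8] → [3,8,2,4,12,11,6,7,16,5,13,15]
j=9: arr[9]=5 ≤ 15 → i=8, swap arr[8],arr[9] → [3,8,2,4,12,11,6,7,5,16,13,15]
j=10: arr[10]=13 ≤ 15 → i=9, swap arr[9],arr[10] → [3,8,2,4,12,11,6,7,5,13,16,15]
final swap arr[10],arr[11] → [3,8,2,4,12,11,6,7,5,13,15,16]; return 10
p = 10; k-1 = 1 < 10 ⇒ left

10; left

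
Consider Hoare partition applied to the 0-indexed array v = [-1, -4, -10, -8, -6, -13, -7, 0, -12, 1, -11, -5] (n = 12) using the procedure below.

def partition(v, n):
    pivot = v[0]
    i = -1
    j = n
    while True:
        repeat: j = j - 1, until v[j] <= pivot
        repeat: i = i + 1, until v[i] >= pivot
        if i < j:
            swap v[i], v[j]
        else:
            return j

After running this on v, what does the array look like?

pivot = v[0] = -1; i = -1, j = 12
j→11 (v[11]=-5≤-1), i→0 (v[0]=-1≥-1); i<j, swap → [-5, -4, -10, -8, -6, -13, -7, 0, -12, 1, -11, -1]
j→10 (v[10]=-11≤-1), i→7 (v[7]=0≥-1); i<j, swap → [-5, -4, -10, -8, -6, -13, -7, -11, -12, 1, 0, -1]
j→8, i→9; i≥j, return j=8. v = [-5, -4, -10, -8, -6, -13, -7, -11, -12, 1, 0, -1]

[-5, -4, -10, -8, -6, -13, -7, -11, -12, 1, 0, -1]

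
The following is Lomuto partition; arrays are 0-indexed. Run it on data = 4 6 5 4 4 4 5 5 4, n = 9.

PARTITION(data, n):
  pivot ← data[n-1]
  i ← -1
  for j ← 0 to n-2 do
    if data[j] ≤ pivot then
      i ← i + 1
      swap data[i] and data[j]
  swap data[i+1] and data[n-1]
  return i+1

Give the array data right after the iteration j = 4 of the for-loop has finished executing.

4 4 4 6 5 4 5 5 4

pivot = data[8] = 4; i = -1
j=0: data[0]=4 ≤ 4 → i=0, swap data[0],data[0] (no change) → 4 6 5 4 4 4 5 5 4
j=1: data[1]=6 > 4 → no swap
j=2: data[2]=5 > 4 → no swap
j=3: data[3]=4 ≤ 4 → i=1, swap data[1],data[3] → 4 4 5 6 4 4 5 5 4
j=4: data[4]=4 ≤ 4 → i=2, swap data[2],data[4] → 4 4 4 6 5 4 5 5 4
(after j=4) data = 4 4 4 6 5 4 5 5 4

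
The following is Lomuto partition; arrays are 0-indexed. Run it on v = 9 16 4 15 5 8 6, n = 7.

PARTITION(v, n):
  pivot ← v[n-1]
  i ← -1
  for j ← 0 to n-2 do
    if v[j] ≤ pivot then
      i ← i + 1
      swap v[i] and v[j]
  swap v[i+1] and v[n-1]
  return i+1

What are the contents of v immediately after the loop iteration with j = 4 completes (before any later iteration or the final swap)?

pivot = v[6] = 6; i = -1
j=0: v[0]=9 > 6 → no swap
j=1: v[1]=16 > 6 → no swap
j=2: v[2]=4 ≤ 6 → i=0, swap v[0],v[2] → 4 16 9 15 5 8 6
j=3: v[3]=15 > 6 → no swap
j=4: v[4]=5 ≤ 6 → i=1, swap v[1],v[4] → 4 5 9 15 16 8 6
(after j=4) v = 4 5 9 15 16 8 6

4 5 9 15 16 8 6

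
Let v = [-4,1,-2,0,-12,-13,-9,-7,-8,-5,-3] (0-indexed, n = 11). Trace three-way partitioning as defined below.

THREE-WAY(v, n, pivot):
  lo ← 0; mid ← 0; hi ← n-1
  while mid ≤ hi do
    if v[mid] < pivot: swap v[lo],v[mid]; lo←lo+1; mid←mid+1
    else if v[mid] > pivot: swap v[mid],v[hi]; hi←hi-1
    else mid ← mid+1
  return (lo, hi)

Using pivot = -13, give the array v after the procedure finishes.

[-13,-2,0,-12,1,-9,-7,-8,-5,-3,-4]

lo=0 mid=0 hi=10
-4>-13: swap(0,10), hi=9 ⇒ [-3,1,-2,0,-12,-13,-9,-7,-8,-5,-4]
-3>-13: swap(0,9), hi=8 ⇒ [-5,1,-2,0,-12,-13,-9,-7,-8,-3,-4]
-5>-13: swap(0,8), hi=7 ⇒ [-8,1,-2,0,-12,-13,-9,-7,-5,-3,-4]
-8>-13: swap(0,7), hi=6 ⇒ [-7,1,-2,0,-12,-13,-9,-8,-5,-3,-4]
-7>-13: swap(0,6), hi=5 ⇒ [-9,1,-2,0,-12,-13,-7,-8,-5,-3,-4]
-9>-13: swap(0,5), hi=4 ⇒ [-13,1,-2,0,-12,-9,-7,-8,-5,-3,-4]
-13=-13: mid=1
1>-13: swap(1,4), hi=3 ⇒ [-13,-12,-2,0,1,-9,-7,-8,-5,-3,-4]
-12>-13: swap(1,3), hi=2 ⇒ [-13,0,-2,-12,1,-9,-7,-8,-5,-3,-4]
0>-13: swap(1,2), hi=1 ⇒ [-13,-2,0,-12,1,-9,-7,-8,-5,-3,-4]
-2>-13: swap(1,1), hi=0 ⇒ [-13,-2,0,-12,1,-9,-7,-8,-5,-3,-4]
done. lo=0 hi=0; v=[-13,-2,0,-12,1,-9,-7,-8,-5,-3,-4]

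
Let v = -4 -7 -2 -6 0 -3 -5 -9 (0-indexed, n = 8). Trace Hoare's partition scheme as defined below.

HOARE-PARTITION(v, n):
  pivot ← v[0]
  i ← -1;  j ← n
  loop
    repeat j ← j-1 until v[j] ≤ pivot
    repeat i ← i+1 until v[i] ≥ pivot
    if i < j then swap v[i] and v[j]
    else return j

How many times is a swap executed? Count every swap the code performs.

2

pivot=-4
j stops at 7 (-9), i stops at 0 (-4); swap ⇒ -9 -7 -2 -6 0 -3 -5 -4
j stops at 6 (-5), i stops at 2 (-2); swap ⇒ -9 -7 -5 -6 0 -3 -2 -4
j stops at 3, i stops at 4; i≥j ⇒ return 3. v=-9 -7 -5 -6 0 -3 -2 -4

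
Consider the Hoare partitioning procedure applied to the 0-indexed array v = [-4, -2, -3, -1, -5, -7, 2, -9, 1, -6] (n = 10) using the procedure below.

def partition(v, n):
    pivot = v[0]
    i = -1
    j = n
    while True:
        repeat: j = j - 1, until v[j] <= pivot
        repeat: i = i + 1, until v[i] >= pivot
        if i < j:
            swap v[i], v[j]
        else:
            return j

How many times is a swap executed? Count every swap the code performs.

4

pivot=-4
j stops at 9 (-6), i stops at 0 (-4); swap ⇒ [-6, -2, -3, -1, -5, -7, 2, -9, 1, -4]
j stops at 7 (-9), i stops at 1 (-2); swap ⇒ [-6, -9, -3, -1, -5, -7, 2, -2, 1, -4]
j stops at 5 (-7), i stops at 2 (-3); swap ⇒ [-6, -9, -7, -1, -5, -3, 2, -2, 1, -4]
j stops at 4 (-5), i stops at 3 (-1); swap ⇒ [-6, -9, -7, -5, -1, -3, 2, -2, 1, -4]
j stops at 3, i stops at 4; i≥j ⇒ return 3. v=[-6, -9, -7, -5, -1, -3, 2, -2, 1, -4]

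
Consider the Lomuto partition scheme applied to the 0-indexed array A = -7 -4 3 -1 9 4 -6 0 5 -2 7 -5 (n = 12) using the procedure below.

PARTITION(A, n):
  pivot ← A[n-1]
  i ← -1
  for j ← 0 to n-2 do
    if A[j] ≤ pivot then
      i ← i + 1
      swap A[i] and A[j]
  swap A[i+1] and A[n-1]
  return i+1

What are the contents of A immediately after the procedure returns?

-7 -6 -5 -1 9 4 -4 0 5 -2 7 3

pivot=-5, i=-1
j=0: -7≤-5, i=0, swap(0,0) ⇒ -7 -4 3 -1 9 4 -6 0 5 -2 7 -5
j=1: -4>-5, skip
j=2: 3>-5, skip
j=3: -1>-5, skip
j=4: 9>-5, skip
j=5: 4>-5, skip
j=6: -6≤-5, i=1, swap(1,6) ⇒ -7 -6 3 -1 9 4 -4 0 5 -2 7 -5
j=7: 0>-5, skip
j=8: 5>-5, skip
j=9: -2>-5, skip
j=10: 7>-5, skip
swap(2,11) ⇒ -7 -6 -5 -1 9 4 -4 0 5 -2 7 3; return 2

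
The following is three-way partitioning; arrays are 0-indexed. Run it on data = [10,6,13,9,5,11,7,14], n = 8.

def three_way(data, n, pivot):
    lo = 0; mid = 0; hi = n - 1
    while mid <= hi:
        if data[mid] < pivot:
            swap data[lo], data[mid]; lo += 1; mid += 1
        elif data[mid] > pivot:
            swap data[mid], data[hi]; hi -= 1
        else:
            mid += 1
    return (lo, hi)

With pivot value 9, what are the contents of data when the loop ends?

[7,6,5,9,11,13,14,10]

pivot = 9; lo=0, mid=0, hi=7
data[mid]=10>9: swap data[0],data[7]; hi=6 → [14,6,13,9,5,11,7,10]
data[mid]=14>9: swap data[0],data[6]; hi=5 → [7,6,13,9,5,11,14,10]
data[mid]=7<9: swap data[0],data[0]; lo=1,mid=1 → [7,6,13,9,5,11,14,10]
data[mid]=6<9: swap data[1],data[1]; lo=2,mid=2 → [7,6,13,9,5,11,14,10]
data[mid]=13>9: swap data[2],data[5]; hi=4 → [7,6,11,9,5,13,14,10]
data[mid]=11>9: swap data[2],data[4]; hi=3 → [7,6,5,9,11,13,14,10]
data[mid]=5<9: swap data[2],data[2]; lo=3,mid=3 → [7,6,5,9,11,13,14,10]
data[mid]=9=9: mid=4
end: lo=3, hi=3; data = [7,6,5,9,11,13,14,10]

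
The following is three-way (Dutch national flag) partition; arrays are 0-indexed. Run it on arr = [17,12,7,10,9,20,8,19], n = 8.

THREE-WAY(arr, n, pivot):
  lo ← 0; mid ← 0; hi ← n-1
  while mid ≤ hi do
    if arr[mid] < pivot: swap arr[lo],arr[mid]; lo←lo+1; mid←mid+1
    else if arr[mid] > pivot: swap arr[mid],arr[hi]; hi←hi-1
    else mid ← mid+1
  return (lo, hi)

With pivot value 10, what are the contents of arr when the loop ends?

pivot = 10; lo=0, mid=0, hi=7
arr[mid]=17>10: swap arr[0],arr[7]; hi=6 → [19,12,7,10,9,20,8,17]
arr[mid]=19>10: swap arr[0],arr[6]; hi=5 → [8,12,7,10,9,20,19,17]
arr[mid]=8<10: swap arr[0],arr[0]; lo=1,mid=1 → [8,12,7,10,9,20,19,17]
arr[mid]=12>10: swap arr[1],arr[5]; hi=4 → [8,20,7,10,9,12,19,17]
arr[mid]=20>10: swap arr[1],arr[4]; hi=3 → [8,9,7,10,20,12,19,17]
arr[mid]=9<10: swap arr[1],arr[1]; lo=2,mid=2 → [8,9,7,10,20,12,19,17]
arr[mid]=7<10: swap arr[2],arr[2]; lo=3,mid=3 → [8,9,7,10,20,12,19,17]
arr[mid]=10=10: mid=4
end: lo=3, hi=3; arr = [8,9,7,10,20,12,19,17]

[8,9,7,10,20,12,19,17]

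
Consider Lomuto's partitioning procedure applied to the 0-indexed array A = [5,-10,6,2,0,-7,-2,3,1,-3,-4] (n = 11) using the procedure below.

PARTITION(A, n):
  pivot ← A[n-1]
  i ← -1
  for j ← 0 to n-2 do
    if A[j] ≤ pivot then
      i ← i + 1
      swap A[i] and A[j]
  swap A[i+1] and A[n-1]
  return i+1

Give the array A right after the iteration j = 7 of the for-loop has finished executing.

[-10,-7,6,2,0,5,-2,3,1,-3,-4]

pivot = A[10] = -4; i = -1
j=0: A[0]=5 > -4 → no swap
j=1: A[1]=-10 ≤ -4 → i=0, swap A[0],A[1] → [-10,5,6,2,0,-7,-2,3,1,-3,-4]
j=2: A[2]=6 > -4 → no swap
j=3: A[3]=2 > -4 → no swap
j=4: A[4]=0 > -4 → no swap
j=5: A[5]=-7 ≤ -4 → i=1, swap A[1],A[5] → [-10,-7,6,2,0,5,-2,3,1,-3,-4]
j=6: A[6]=-2 > -4 → no swap
j=7: A[7]=3 > -4 → no swap
(after j=7) A = [-10,-7,6,2,0,5,-2,3,1,-3,-4]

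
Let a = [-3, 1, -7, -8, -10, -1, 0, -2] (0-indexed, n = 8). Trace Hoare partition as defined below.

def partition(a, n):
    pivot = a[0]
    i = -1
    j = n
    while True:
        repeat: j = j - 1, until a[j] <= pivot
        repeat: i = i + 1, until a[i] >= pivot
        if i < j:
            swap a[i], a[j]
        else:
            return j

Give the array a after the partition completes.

pivot = a[0] = -3; i = -1, j = 8
j→4 (a[4]=-10≤-3), i→0 (a[0]=-3≥-3); i<j, swap → [-10, 1, -7, -8, -3, -1, 0, -2]
j→3 (a[3]=-8≤-3), i→1 (a[1]=1≥-3); i<j, swap → [-10, -8, -7, 1, -3, -1, 0, -2]
j→2, i→3; i≥j, return j=2. a = [-10, -8, -7, 1, -3, -1, 0, -2]

[-10, -8, -7, 1, -3, -1, 0, -2]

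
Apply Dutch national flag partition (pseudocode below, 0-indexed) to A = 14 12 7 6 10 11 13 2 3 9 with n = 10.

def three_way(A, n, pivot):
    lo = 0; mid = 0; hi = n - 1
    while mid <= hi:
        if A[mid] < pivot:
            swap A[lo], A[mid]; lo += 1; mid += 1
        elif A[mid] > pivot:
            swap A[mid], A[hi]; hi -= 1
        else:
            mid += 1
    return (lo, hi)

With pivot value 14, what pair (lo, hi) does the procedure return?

(9, 9)

lo=0 mid=0 hi=9
14=14: mid=1
12<14: swap(0,1), lo=1 mid=2 ⇒ 12 14 7 6 10 11 13 2 3 9
7<14: swap(1,2), lo=2 mid=3 ⇒ 12 7 14 6 10 11 13 2 3 9
6<14: swap(2,3), lo=3 mid=4 ⇒ 12 7 6 14 10 11 13 2 3 9
10<14: swap(3,4), lo=4 mid=5 ⇒ 12 7 6 10 14 11 13 2 3 9
11<14: swap(4,5), lo=5 mid=6 ⇒ 12 7 6 10 11 14 13 2 3 9
13<14: swap(5,6), lo=6 mid=7 ⇒ 12 7 6 10 11 13 14 2 3 9
2<14: swap(6,7), lo=7 mid=8 ⇒ 12 7 6 10 11 13 2 14 3 9
3<14: swap(7,8), lo=8 mid=9 ⇒ 12 7 6 10 11 13 2 3 14 9
9<14: swap(8,9), lo=9 mid=10 ⇒ 12 7 6 10 11 13 2 3 9 14
done. lo=9 hi=9; A=12 7 6 10 11 13 2 3 9 14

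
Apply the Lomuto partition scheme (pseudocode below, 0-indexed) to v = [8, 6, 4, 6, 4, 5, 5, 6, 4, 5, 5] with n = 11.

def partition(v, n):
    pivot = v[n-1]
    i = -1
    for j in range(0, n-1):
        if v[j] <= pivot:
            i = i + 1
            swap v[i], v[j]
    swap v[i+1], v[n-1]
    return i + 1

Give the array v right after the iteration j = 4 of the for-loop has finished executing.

pivot = v[10] = 5; i = -1
j=0: v[0]=8 > 5 → no swap
j=1: v[1]=6 > 5 → no swap
j=2: v[2]=4 ≤ 5 → i=0, swap v[0],v[2] → [4, 6, 8, 6, 4, 5, 5, 6, 4, 5, 5]
j=3: v[3]=6 > 5 → no swap
j=4: v[4]=4 ≤ 5 → i=1, swap v[1],v[4] → [4, 4, 8, 6, 6, 5, 5, 6, 4, 5, 5]
(after j=4) v = [4, 4, 8, 6, 6, 5, 5, 6, 4, 5, 5]

[4, 4, 8, 6, 6, 5, 5, 6, 4, 5, 5]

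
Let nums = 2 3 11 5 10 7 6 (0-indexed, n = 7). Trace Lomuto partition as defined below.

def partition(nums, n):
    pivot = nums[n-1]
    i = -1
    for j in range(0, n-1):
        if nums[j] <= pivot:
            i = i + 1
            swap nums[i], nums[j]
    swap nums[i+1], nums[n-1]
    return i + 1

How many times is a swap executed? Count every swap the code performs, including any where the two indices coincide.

pivot=6, i=-1
j=0: 2≤6, i=0, swap(0,0) ⇒ 2 3 11 5 10 7 6
j=1: 3≤6, i=1, swap(1,1) ⇒ 2 3 11 5 10 7 6
j=2: 11>6, skip
j=3: 5≤6, i=2, swap(2,3) ⇒ 2 3 5 11 10 7 6
j=4: 10>6, skip
j=5: 7>6, skip
swap(3,6) ⇒ 2 3 5 6 10 7 11; return 3

4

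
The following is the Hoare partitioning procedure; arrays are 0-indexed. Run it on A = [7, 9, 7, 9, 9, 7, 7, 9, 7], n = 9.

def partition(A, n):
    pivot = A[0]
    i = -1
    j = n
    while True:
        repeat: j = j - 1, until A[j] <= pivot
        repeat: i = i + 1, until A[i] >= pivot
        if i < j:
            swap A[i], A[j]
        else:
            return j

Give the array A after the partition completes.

[7, 7, 7, 9, 9, 7, 9, 9, 7]

pivot=7
j stops at 8 (7), i stops at 0 (7); swap ⇒ [7, 9, 7, 9, 9, 7, 7, 9, 7]
j stops at 6 (7), i stops at 1 (9); swap ⇒ [7, 7, 7, 9, 9, 7, 9, 9, 7]
j stops at 5 (7), i stops at 2 (7); swap ⇒ [7, 7, 7, 9, 9, 7, 9, 9, 7]
j stops at 2, i stops at 3; i≥j ⇒ return 2. A=[7, 7, 7, 9, 9, 7, 9, 9, 7]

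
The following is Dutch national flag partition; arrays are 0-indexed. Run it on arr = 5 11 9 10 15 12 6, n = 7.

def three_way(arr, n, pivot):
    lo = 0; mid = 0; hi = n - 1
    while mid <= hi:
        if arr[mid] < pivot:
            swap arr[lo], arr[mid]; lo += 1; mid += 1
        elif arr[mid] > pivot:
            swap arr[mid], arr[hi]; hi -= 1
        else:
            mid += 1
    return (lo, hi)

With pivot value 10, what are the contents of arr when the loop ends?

pivot = 10; lo=0, mid=0, hi=6
arr[mid]=5<10: swap arr[0],arr[0]; lo=1,mid=1 → 5 11 9 10 15 12 6
arr[mid]=11>10: swap arr[1],arr[6]; hi=5 → 5 6 9 10 15 12 11
arr[mid]=6<10: swap arr[1],arr[1]; lo=2,mid=2 → 5 6 9 10 15 12 11
arr[mid]=9<10: swap arr[2],arr[2]; lo=3,mid=3 → 5 6 9 10 15 12 11
arr[mid]=10=10: mid=4
arr[mid]=15>10: swap arr[4],arr[5]; hi=4 → 5 6 9 10 12 15 11
arr[mid]=12>10: swap arr[4],arr[4]; hi=3 → 5 6 9 10 12 15 11
end: lo=3, hi=3; arr = 5 6 9 10 12 15 11

5 6 9 10 12 15 11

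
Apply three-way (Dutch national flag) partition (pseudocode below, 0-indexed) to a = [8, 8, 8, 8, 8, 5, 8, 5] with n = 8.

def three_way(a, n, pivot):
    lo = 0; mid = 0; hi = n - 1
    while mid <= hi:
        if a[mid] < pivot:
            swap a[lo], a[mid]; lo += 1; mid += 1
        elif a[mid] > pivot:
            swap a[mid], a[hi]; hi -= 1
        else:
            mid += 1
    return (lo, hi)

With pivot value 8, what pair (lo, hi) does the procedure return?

(2, 7)

lo=0 mid=0 hi=7
8=8: mid=1
8=8: mid=2
8=8: mid=3
8=8: mid=4
8=8: mid=5
5<8: swap(0,5), lo=1 mid=6 ⇒ [5, 8, 8, 8, 8, 8, 8, 5]
8=8: mid=7
5<8: swap(1,7), lo=2 mid=8 ⇒ [5, 5, 8, 8, 8, 8, 8, 8]
done. lo=2 hi=7; a=[5, 5, 8, 8, 8, 8, 8, 8]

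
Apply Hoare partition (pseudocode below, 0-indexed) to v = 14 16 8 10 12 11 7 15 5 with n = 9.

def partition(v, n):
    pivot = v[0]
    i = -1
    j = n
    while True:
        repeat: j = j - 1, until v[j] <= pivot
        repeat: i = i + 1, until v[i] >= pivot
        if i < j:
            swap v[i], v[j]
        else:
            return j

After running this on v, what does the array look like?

pivot=14
j stops at 8 (5), i stops at 0 (14); swap ⇒ 5 16 8 10 12 11 7 15 14
j stops at 6 (7), i stops at 1 (16); swap ⇒ 5 7 8 10 12 11 16 15 14
j stops at 5, i stops at 6; i≥j ⇒ return 5. v=5 7 8 10 12 11 16 15 14

5 7 8 10 12 11 16 15 14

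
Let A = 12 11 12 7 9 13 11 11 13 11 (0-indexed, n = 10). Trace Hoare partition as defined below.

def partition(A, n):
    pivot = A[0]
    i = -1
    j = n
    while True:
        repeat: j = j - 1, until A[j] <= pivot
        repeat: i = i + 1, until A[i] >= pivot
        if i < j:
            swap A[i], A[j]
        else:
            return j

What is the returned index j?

5

pivot=12
j stops at 9 (11), i stops at 0 (12); swap ⇒ 11 11 12 7 9 13 11 11 13 12
j stops at 7 (11), i stops at 2 (12); swap ⇒ 11 11 11 7 9 13 11 12 13 12
j stops at 6 (11), i stops at 5 (13); swap ⇒ 11 11 11 7 9 11 13 12 13 12
j stops at 5, i stops at 6; i≥j ⇒ return 5. A=11 11 11 7 9 11 13 12 13 12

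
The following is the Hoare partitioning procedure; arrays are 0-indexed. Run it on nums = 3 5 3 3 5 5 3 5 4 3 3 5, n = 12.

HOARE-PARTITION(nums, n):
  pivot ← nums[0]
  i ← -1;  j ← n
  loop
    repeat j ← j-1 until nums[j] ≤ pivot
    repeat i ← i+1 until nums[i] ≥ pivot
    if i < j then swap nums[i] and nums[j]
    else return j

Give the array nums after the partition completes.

3 3 3 3 5 5 3 5 4 5 3 5

pivot=3
j stops at 10 (3), i stops at 0 (3); swap ⇒ 3 5 3 3 5 5 3 5 4 3 3 5
j stops at 9 (3), i stops at 1 (5); swap ⇒ 3 3 3 3 5 5 3 5 4 5 3 5
j stops at 6 (3), i stops at 2 (3); swap ⇒ 3 3 3 3 5 5 3 5 4 5 3 5
j stops at 3, i stops at 3; i≥j ⇒ return 3. nums=3 3 3 3 5 5 3 5 4 5 3 5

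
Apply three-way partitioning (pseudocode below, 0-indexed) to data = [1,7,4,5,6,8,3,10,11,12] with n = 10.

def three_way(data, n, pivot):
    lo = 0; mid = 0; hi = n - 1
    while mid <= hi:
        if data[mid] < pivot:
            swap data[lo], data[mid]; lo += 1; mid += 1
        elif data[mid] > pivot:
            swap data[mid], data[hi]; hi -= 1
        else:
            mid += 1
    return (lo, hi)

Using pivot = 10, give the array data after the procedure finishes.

pivot = 10; lo=0, mid=0, hi=9
data[mid]=1<10: swap data[0],data[0]; lo=1,mid=1 → [1,7,4,5,6,8,3,10,11,12]
data[mid]=7<10: swap data[1],data[1]; lo=2,mid=2 → [1,7,4,5,6,8,3,10,11,12]
data[mid]=4<10: swap data[2],data[2]; lo=3,mid=3 → [1,7,4,5,6,8,3,10,11,12]
data[mid]=5<10: swap data[3],data[3]; lo=4,mid=4 → [1,7,4,5,6,8,3,10,11,12]
data[mid]=6<10: swap data[4],data[4]; lo=5,mid=5 → [1,7,4,5,6,8,3,10,11,12]
data[mid]=8<10: swap data[5],data[5]; lo=6,mid=6 → [1,7,4,5,6,8,3,10,11,12]
data[mid]=3<10: swap data[6],data[6]; lo=7,mid=7 → [1,7,4,5,6,8,3,10,11,12]
data[mid]=10=10: mid=8
data[mid]=11>10: swap data[8],data[9]; hi=8 → [1,7,4,5,6,8,3,10,12,11]
data[mid]=12>10: swap data[8],data[8]; hi=7 → [1,7,4,5,6,8,3,10,12,11]
end: lo=7, hi=7; data = [1,7,4,5,6,8,3,10,12,11]

[1,7,4,5,6,8,3,10,12,11]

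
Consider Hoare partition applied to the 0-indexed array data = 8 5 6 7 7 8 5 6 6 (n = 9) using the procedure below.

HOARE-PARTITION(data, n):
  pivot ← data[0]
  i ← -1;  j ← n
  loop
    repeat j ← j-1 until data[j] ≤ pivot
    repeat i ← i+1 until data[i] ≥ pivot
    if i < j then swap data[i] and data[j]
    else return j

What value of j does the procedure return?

pivot = data[0] = 8; i = -1, j = 9
j→8 (data[8]=6≤8), i→0 (data[0]=8≥8); i<j, swap → 6 5 6 7 7 8 5 6 8
j→7 (data[7]=6≤8), i→5 (data[5]=8≥8); i<j, swap → 6 5 6 7 7 6 5 8 8
j→6, i→7; i≥j, return j=6. data = 6 5 6 7 7 6 5 8 8

6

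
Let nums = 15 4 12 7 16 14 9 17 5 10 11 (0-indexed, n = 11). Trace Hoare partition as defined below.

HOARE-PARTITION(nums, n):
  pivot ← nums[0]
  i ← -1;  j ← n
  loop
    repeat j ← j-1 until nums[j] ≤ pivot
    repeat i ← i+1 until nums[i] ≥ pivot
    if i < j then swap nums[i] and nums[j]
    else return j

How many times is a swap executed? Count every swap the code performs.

3

pivot = nums[0] = 15; i = -1, j = 11
j→10 (nums[10]=11≤15), i→0 (nums[0]=15≥15); i<j, swap → 11 4 12 7 16 14 9 17 5 10 15
j→9 (nums[9]=10≤15), i→4 (nums[4]=16≥15); i<j, swap → 11 4 12 7 10 14 9 17 5 16 15
j→8 (nums[8]=5≤15), i→7 (nums[7]=17≥15); i<j, swap → 11 4 12 7 10 14 9 5 17 16 15
j→7, i→8; i≥j, return j=7. nums = 11 4 12 7 10 14 9 5 17 16 15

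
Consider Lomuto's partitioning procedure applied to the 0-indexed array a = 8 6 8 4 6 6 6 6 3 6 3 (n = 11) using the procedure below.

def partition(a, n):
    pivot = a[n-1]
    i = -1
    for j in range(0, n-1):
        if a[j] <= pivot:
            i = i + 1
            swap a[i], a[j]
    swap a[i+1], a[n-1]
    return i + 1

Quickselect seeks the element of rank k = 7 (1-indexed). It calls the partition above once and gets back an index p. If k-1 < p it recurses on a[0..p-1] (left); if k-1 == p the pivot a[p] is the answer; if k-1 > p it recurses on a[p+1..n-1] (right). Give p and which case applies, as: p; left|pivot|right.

1; right

pivot = a[10] = 3; i = -1
j=0: a[0]=8 > 3 → no swap
j=1: a[1]=6 > 3 → no swap
j=2: a[2]=8 > 3 → no swap
j=3: a[3]=4 > 3 → no swap
j=4: a[4]=6 > 3 → no swap
j=5: a[5]=6 > 3 → no swap
j=6: a[6]=6 > 3 → no swap
j=7: a[7]=6 > 3 → no swap
j=8: a[8]=3 ≤ 3 → i=0, swap a[0],a[8] → 3 6 8 4 6 6 6 6 8 6 3
j=9: a[9]=6 > 3 → no swap
final swap a[1],a[10] → 3 3 8 4 6 6 6 6 8 6 6; return 1
p = 1; k-1 = 6 > 1 ⇒ right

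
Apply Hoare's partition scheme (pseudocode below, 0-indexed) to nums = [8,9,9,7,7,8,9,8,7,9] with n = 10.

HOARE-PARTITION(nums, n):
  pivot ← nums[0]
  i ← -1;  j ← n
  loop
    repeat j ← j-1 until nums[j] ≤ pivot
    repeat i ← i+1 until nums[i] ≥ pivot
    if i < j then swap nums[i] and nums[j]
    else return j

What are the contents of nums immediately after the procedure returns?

[7,8,8,7,7,9,9,9,8,9]

pivot=8
j stops at 8 (7), i stops at 0 (8); swap ⇒ [7,9,9,7,7,8,9,8,8,9]
j stops at 7 (8), i stops at 1 (9); swap ⇒ [7,8,9,7,7,8,9,9,8,9]
j stops at 5 (8), i stops at 2 (9); swap ⇒ [7,8,8,7,7,9,9,9,8,9]
j stops at 4, i stops at 5; i≥j ⇒ return 4. nums=[7,8,8,7,7,9,9,9,8,9]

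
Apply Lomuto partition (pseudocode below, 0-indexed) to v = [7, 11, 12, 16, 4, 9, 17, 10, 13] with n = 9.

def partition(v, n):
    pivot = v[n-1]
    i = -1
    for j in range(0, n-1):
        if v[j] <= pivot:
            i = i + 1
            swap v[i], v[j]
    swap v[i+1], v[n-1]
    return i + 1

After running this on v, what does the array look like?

pivot = v[8] = 13; i = -1
j=0: v[0]=7 ≤ 13 → i=0, swap v[0],v[0] (no change) → [7, 11, 12, 16, 4, 9, 17, 10, 13]
j=1: v[1]=11 ≤ 13 → i=1, swap v[1],v[1] (no change) → [7, 11, 12, 16, 4, 9, 17, 10, 13]
j=2: v[2]=12 ≤ 13 → i=2, swap v[2],v[2] (no change) → [7, 11, 12, 16, 4, 9, 17, 10, 13]
j=3: v[3]=16 > 13 → no swap
j=4: v[4]=4 ≤ 13 → i=3, swap v[3],v[4] → [7, 11, 12, 4, 16, 9, 17, 10, 13]
j=5: v[5]=9 ≤ 13 → i=4, swap v[4],v[5] → [7, 11, 12, 4, 9, 16, 17, 10, 13]
j=6: v[6]=17 > 13 → no swap
j=7: v[7]=10 ≤ 13 → i=5, swap v[5],v[7] → [7, 11, 12, 4, 9, 10, 17, 16, 13]
final swap v[6],v[8] → [7, 11, 12, 4, 9, 10, 13, 16, 17]; return 6

[7, 11, 12, 4, 9, 10, 13, 16, 17]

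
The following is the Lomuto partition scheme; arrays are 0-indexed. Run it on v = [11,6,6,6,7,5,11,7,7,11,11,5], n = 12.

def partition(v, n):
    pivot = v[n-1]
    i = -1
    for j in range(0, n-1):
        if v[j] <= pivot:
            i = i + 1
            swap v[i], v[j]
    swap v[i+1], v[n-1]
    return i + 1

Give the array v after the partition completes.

[5,5,6,6,7,11,11,7,7,11,11,6]

pivot=5, i=-1
j=0: 11>5, skip
j=1: 6>5, skip
j=2: 6>5, skip
j=3: 6>5, skip
j=4: 7>5, skip
j=5: 5≤5, i=0, swap(0,5) ⇒ [5,6,6,6,7,11,11,7,7,11,11,5]
j=6: 11>5, skip
j=7: 7>5, skip
j=8: 7>5, skip
j=9: 11>5, skip
j=10: 11>5, skip
swap(1,11) ⇒ [5,5,6,6,7,11,11,7,7,11,11,6]; return 1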